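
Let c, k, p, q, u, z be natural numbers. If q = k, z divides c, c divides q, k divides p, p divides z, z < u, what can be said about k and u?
k < u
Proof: Since z divides c and c divides q, z divides q. Since q = k, z divides k. Because k divides p and p divides z, k divides z. z divides k, so z = k. Since z < u, k < u.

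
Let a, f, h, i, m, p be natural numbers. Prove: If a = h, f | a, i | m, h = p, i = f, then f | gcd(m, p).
i = f and i | m, so f | m. a = h and f | a, hence f | h. Since h = p, f | p. f | m, so f | gcd(m, p).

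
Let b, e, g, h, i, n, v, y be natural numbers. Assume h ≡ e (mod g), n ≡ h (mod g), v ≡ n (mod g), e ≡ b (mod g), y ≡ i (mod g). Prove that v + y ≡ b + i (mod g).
From v ≡ n (mod g) and n ≡ h (mod g), v ≡ h (mod g). Because h ≡ e (mod g), v ≡ e (mod g). Because e ≡ b (mod g), v ≡ b (mod g). Since y ≡ i (mod g), by adding congruences, v + y ≡ b + i (mod g).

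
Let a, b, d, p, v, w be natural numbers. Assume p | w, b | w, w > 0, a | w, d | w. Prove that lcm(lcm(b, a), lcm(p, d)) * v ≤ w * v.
b | w and a | w, therefore lcm(b, a) | w. Since p | w and d | w, lcm(p, d) | w. Because lcm(b, a) | w, lcm(lcm(b, a), lcm(p, d)) | w. Since w > 0, lcm(lcm(b, a), lcm(p, d)) ≤ w. Then lcm(lcm(b, a), lcm(p, d)) * v ≤ w * v.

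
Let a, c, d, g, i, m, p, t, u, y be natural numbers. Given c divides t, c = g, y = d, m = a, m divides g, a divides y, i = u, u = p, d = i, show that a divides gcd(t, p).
m = a and m divides g, hence a divides g. Since c = g and c divides t, g divides t. Since a divides g, a divides t. y = d and a divides y, thus a divides d. d = i, so a divides i. i = u, so a divides u. u = p, so a divides p. Since a divides t, a divides gcd(t, p).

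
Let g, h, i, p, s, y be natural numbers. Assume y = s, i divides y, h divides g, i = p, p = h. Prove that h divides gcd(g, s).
From i = p and i divides y, p divides y. y = s, so p divides s. From p = h, h divides s. h divides g, so h divides gcd(g, s).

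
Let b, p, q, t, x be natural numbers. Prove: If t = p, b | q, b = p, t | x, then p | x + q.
t = p and t | x, hence p | x. Since b = p and b | q, p | q. p | x, so p | x + q.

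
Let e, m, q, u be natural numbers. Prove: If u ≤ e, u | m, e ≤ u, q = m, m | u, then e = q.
From m | u and u | m, m = u. q = m, so q = u. Because u ≤ e and e ≤ u, u = e. Since q = u, q = e. Then e = q.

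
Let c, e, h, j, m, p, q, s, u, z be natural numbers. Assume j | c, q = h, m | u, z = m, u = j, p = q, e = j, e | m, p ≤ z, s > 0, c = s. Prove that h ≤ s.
u = j and m | u, hence m | j. e = j and e | m, therefore j | m. From m | j, m = j. Because z = m, z = j. p = q and p ≤ z, therefore q ≤ z. z = j, so q ≤ j. c = s and j | c, therefore j | s. Since s > 0, j ≤ s. From q ≤ j, q ≤ s. Since q = h, h ≤ s.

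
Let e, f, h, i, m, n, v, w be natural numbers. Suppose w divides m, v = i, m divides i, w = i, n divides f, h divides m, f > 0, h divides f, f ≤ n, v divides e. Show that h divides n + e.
n divides f and f > 0, hence n ≤ f. Since f ≤ n, f = n. h divides f, so h divides n. w = i and w divides m, hence i divides m. m divides i, so m = i. From h divides m, h divides i. v = i and v divides e, therefore i divides e. Since h divides i, h divides e. h divides n, so h divides n + e.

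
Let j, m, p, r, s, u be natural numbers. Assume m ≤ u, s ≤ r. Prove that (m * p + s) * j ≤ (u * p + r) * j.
m ≤ u. By multiplying by a non-negative, m * p ≤ u * p. s ≤ r, so m * p + s ≤ u * p + r. By multiplying by a non-negative, (m * p + s) * j ≤ (u * p + r) * j.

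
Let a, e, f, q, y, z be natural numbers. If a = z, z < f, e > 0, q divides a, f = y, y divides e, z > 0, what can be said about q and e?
q < e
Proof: From a = z and q divides a, q divides z. Since z > 0, q ≤ z. f = y and z < f, so z < y. Because q ≤ z, q < y. y divides e and e > 0, so y ≤ e. Since q < y, q < e.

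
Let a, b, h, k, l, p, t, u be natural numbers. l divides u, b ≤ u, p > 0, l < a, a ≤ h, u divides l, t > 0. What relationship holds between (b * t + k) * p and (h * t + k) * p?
(b * t + k) * p < (h * t + k) * p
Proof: l divides u and u divides l, therefore l = u. From l < a and a ≤ h, l < h. l = u, so u < h. Since b ≤ u, b < h. Because t > 0, by multiplying by a positive, b * t < h * t. Then b * t + k < h * t + k. Combined with p > 0, by multiplying by a positive, (b * t + k) * p < (h * t + k) * p.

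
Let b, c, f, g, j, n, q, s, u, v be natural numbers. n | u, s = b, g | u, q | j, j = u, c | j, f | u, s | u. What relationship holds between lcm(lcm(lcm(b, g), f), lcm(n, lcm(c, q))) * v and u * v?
lcm(lcm(lcm(b, g), f), lcm(n, lcm(c, q))) * v | u * v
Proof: s = b and s | u, so b | u. g | u, so lcm(b, g) | u. f | u, so lcm(lcm(b, g), f) | u. c | j and q | j, so lcm(c, q) | j. Since j = u, lcm(c, q) | u. Because n | u, lcm(n, lcm(c, q)) | u. Since lcm(lcm(b, g), f) | u, lcm(lcm(lcm(b, g), f), lcm(n, lcm(c, q))) | u. Then lcm(lcm(lcm(b, g), f), lcm(n, lcm(c, q))) * v | u * v.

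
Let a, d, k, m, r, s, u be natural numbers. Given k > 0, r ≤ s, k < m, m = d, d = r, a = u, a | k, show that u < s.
m = d and d = r, hence m = r. a = u and a | k, therefore u | k. From k > 0, u ≤ k. Since k < m, u < m. Since m = r, u < r. Since r ≤ s, u < s.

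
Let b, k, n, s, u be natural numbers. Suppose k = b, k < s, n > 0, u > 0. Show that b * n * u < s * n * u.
k = b and k < s, thus b < s. n > 0, so b * n < s * n. Since u > 0, b * n * u < s * n * u.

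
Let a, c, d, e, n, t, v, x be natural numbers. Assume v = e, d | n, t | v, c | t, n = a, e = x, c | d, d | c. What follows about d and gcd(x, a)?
d | gcd(x, a)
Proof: Since v = e and e = x, v = x. c | d and d | c, so c = d. c | t and t | v, thus c | v. c = d, so d | v. v = x, so d | x. n = a and d | n, therefore d | a. Since d | x, d | gcd(x, a).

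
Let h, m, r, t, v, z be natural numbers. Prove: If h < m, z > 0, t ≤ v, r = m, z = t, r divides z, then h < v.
Since r divides z and z > 0, r ≤ z. z = t, so r ≤ t. r = m, so m ≤ t. t ≤ v, so m ≤ v. Since h < m, h < v.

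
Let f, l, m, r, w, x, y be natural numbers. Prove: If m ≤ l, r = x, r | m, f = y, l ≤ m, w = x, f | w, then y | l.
w = x and f | w, therefore f | x. Because m ≤ l and l ≤ m, m = l. Since r | m, r | l. r = x, so x | l. f | x, so f | l. Since f = y, y | l.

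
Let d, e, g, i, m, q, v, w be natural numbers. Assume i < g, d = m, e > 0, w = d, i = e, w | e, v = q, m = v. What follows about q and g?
q < g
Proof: d = m and m = v, therefore d = v. From w = d and w | e, d | e. Since d = v, v | e. e > 0, so v ≤ e. v = q, so q ≤ e. i = e and i < g, so e < g. q ≤ e, so q < g.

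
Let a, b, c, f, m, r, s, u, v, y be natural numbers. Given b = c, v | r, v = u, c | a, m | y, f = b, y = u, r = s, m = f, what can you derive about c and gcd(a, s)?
c | gcd(a, s)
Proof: Since m = f and f = b, m = b. b = c, so m = c. From y = u and m | y, m | u. v = u and v | r, hence u | r. Since m | u, m | r. m = c, so c | r. r = s, so c | s. Since c | a, c | gcd(a, s).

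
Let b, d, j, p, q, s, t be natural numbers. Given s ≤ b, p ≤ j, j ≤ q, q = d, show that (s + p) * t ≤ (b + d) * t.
q = d and j ≤ q, so j ≤ d. p ≤ j, so p ≤ d. Since s ≤ b, s + p ≤ b + d. Then (s + p) * t ≤ (b + d) * t.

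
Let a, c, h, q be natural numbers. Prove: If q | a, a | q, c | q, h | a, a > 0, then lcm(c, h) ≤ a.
From q | a and a | q, q = a. c | q, so c | a. h | a, so lcm(c, h) | a. a > 0, so lcm(c, h) ≤ a.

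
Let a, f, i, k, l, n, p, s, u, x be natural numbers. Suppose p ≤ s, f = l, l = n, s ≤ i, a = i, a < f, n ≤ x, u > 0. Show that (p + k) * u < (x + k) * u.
Because f = l and l = n, f = n. From a = i and a < f, i < f. Because s ≤ i, s < f. Since f = n, s < n. Since n ≤ x, s < x. Since p ≤ s, p < x. Then p + k < x + k. Combined with u > 0, by multiplying by a positive, (p + k) * u < (x + k) * u.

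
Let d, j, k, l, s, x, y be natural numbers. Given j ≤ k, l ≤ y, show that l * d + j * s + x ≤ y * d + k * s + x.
l ≤ y, hence l * d ≤ y * d. Since j ≤ k, j * s ≤ k * s. Then j * s + x ≤ k * s + x. l * d ≤ y * d, so l * d + j * s + x ≤ y * d + k * s + x.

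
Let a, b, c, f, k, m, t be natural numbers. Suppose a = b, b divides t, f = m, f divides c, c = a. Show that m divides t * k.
c = a and a = b, hence c = b. Since f divides c, f divides b. Since b divides t, f divides t. Because f = m, m divides t. Then m divides t * k.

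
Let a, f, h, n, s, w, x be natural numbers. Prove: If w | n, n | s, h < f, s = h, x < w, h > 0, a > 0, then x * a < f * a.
Since s = h and n | s, n | h. Since w | n, w | h. h > 0, so w ≤ h. Because h < f, w < f. x < w, so x < f. Since a > 0, x * a < f * a.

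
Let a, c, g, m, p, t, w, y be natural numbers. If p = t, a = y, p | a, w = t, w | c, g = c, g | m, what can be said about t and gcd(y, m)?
t | gcd(y, m)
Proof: a = y and p | a, thus p | y. p = t, so t | y. Since g = c and g | m, c | m. w | c, so w | m. w = t, so t | m. t | y, so t | gcd(y, m).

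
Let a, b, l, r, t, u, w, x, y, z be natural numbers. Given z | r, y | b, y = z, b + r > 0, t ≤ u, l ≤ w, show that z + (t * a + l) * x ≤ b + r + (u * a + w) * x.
Since y = z and y | b, z | b. z | r, so z | b + r. b + r > 0, so z ≤ b + r. t ≤ u, hence t * a ≤ u * a. l ≤ w, so t * a + l ≤ u * a + w. Then (t * a + l) * x ≤ (u * a + w) * x. Since z ≤ b + r, z + (t * a + l) * x ≤ b + r + (u * a + w) * x.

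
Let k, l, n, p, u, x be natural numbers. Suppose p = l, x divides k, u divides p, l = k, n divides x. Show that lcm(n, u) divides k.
From n divides x and x divides k, n divides k. p = l and l = k, therefore p = k. Since u divides p, u divides k. Since n divides k, lcm(n, u) divides k.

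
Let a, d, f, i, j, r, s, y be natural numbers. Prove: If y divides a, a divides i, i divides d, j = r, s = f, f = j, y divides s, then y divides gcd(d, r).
Because y divides a and a divides i, y divides i. i divides d, so y divides d. s = f and f = j, hence s = j. Since y divides s, y divides j. j = r, so y divides r. Because y divides d, y divides gcd(d, r).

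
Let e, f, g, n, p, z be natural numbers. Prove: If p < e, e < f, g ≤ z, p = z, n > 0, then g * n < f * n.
From p < e and e < f, p < f. Since p = z, z < f. g ≤ z, so g < f. Since n > 0, g * n < f * n.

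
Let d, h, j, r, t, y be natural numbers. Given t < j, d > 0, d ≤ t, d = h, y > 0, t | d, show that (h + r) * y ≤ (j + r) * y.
t | d and d > 0, so t ≤ d. Since d ≤ t, t = d. d = h, so t = h. t < j, so h < j. Then h + r < j + r. Because y > 0, (h + r) * y < (j + r) * y. Then (h + r) * y ≤ (j + r) * y.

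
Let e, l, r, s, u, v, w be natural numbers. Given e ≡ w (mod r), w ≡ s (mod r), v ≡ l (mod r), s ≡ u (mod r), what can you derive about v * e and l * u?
v * e ≡ l * u (mod r)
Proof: From e ≡ w (mod r) and w ≡ s (mod r), e ≡ s (mod r). From s ≡ u (mod r), e ≡ u (mod r). Since v ≡ l (mod r), v * e ≡ l * u (mod r).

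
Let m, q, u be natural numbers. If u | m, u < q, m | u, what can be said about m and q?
m < q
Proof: From u | m and m | u, u = m. Since u < q, m < q.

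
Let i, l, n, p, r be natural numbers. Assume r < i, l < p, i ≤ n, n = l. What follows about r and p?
r < p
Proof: From r < i and i ≤ n, r < n. n = l, so r < l. l < p, so r < p.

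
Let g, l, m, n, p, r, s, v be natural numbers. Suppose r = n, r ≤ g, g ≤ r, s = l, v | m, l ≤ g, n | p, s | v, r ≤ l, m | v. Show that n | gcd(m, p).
g ≤ r and r ≤ g, thus g = r. Since l ≤ g, l ≤ r. Since r ≤ l, l = r. Since r = n, l = n. Since v | m and m | v, v = m. s | v, so s | m. s = l, so l | m. Since l = n, n | m. Since n | p, n | gcd(m, p).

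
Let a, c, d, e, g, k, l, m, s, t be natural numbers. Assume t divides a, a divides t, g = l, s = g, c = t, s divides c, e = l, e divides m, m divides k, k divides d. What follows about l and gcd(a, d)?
l divides gcd(a, d)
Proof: Since t divides a and a divides t, t = a. Since c = t and s divides c, s divides t. Because s = g, g divides t. Since g = l, l divides t. t = a, so l divides a. Since e = l and e divides m, l divides m. From m divides k, l divides k. k divides d, so l divides d. Since l divides a, l divides gcd(a, d).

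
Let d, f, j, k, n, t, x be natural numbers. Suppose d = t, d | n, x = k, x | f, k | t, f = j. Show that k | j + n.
Since f = j and x | f, x | j. x = k, so k | j. d = t and d | n, thus t | n. Since k | t, k | n. Since k | j, k | j + n.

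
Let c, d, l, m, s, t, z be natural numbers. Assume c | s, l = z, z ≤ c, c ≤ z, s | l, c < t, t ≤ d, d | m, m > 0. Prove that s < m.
Since z ≤ c and c ≤ z, z = c. l = z, so l = c. Since s | l, s | c. Since c | s, c = s. Because c < t and t ≤ d, c < d. c = s, so s < d. d | m and m > 0, hence d ≤ m. Since s < d, s < m.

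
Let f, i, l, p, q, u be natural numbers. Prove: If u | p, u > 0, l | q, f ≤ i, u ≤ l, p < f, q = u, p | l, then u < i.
q = u and l | q, thus l | u. Since u > 0, l ≤ u. u ≤ l, so l = u. p | l, so p | u. Since u | p, p = u. Since p < f, u < f. f ≤ i, so u < i.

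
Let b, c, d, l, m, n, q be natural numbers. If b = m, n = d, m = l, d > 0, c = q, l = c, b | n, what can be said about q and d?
q ≤ d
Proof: From l = c and c = q, l = q. From b = m and b | n, m | n. n = d, so m | d. Since m = l, l | d. d > 0, so l ≤ d. l = q, so q ≤ d.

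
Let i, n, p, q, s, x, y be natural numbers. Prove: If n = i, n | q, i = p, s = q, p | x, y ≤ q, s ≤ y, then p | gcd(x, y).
Because s = q and s ≤ y, q ≤ y. From y ≤ q, q = y. Since n | q, n | y. n = i, so i | y. i = p, so p | y. Because p | x, p | gcd(x, y).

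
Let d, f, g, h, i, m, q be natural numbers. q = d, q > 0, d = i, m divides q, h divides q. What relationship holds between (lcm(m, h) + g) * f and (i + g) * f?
(lcm(m, h) + g) * f ≤ (i + g) * f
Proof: q = d and d = i, thus q = i. From m divides q and h divides q, lcm(m, h) divides q. q > 0, so lcm(m, h) ≤ q. Since q = i, lcm(m, h) ≤ i. Then lcm(m, h) + g ≤ i + g. By multiplying by a non-negative, (lcm(m, h) + g) * f ≤ (i + g) * f.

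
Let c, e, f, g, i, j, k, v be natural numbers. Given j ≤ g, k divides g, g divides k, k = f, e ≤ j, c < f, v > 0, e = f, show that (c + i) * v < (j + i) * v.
From e = f and e ≤ j, f ≤ j. g divides k and k divides g, therefore g = k. Since k = f, g = f. j ≤ g, so j ≤ f. Since f ≤ j, f = j. Since c < f, c < j. Then c + i < j + i. Since v > 0, by multiplying by a positive, (c + i) * v < (j + i) * v.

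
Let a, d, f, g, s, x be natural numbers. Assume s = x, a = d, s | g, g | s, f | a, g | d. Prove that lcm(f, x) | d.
a = d and f | a, thus f | d. g | s and s | g, hence g = s. s = x, so g = x. g | d, so x | d. Since f | d, lcm(f, x) | d.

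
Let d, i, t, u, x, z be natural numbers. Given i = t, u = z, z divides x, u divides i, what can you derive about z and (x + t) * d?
z divides (x + t) * d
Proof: u = z and u divides i, therefore z divides i. i = t, so z divides t. Because z divides x, z divides x + t. Then z divides (x + t) * d.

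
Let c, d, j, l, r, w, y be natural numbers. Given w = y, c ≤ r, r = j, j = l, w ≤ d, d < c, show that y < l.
From w ≤ d and d < c, w < c. Since w = y, y < c. From c ≤ r, y < r. r = j, so y < j. j = l, so y < l.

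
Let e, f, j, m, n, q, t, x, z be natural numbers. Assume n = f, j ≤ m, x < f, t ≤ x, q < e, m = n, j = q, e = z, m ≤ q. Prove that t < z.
Because t ≤ x and x < f, t < f. m = n and n = f, thus m = f. j = q and j ≤ m, hence q ≤ m. Since m ≤ q, q = m. e = z and q < e, hence q < z. Since q = m, m < z. m = f, so f < z. Since t < f, t < z.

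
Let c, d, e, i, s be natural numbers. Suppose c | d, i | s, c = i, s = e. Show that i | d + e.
c = i and c | d, thus i | d. s = e and i | s, hence i | e. i | d, so i | d + e.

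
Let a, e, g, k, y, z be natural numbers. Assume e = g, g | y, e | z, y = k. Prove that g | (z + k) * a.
Since e = g and e | z, g | z. y = k and g | y, so g | k. g | z, so g | z + k. Then g | (z + k) * a.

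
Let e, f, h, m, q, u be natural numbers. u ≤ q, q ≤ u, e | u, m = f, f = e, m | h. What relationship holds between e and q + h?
e | q + h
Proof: Because u ≤ q and q ≤ u, u = q. Since e | u, e | q. m = f and f = e, thus m = e. Since m | h, e | h. From e | q, e | q + h.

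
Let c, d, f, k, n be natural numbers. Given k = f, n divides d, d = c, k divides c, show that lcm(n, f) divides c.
Because d = c and n divides d, n divides c. k = f and k divides c, so f divides c. n divides c, so lcm(n, f) divides c.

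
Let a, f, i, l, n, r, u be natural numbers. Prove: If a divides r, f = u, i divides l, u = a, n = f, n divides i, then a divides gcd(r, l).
Because f = u and u = a, f = a. n = f and n divides i, therefore f divides i. From f = a, a divides i. i divides l, so a divides l. Since a divides r, a divides gcd(r, l).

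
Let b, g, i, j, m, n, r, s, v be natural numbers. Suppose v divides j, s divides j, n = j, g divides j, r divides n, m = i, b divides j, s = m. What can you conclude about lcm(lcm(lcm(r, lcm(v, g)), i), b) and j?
lcm(lcm(lcm(r, lcm(v, g)), i), b) divides j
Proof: n = j and r divides n, therefore r divides j. v divides j and g divides j, hence lcm(v, g) divides j. r divides j, so lcm(r, lcm(v, g)) divides j. Because s = m and m = i, s = i. Since s divides j, i divides j. From lcm(r, lcm(v, g)) divides j, lcm(lcm(r, lcm(v, g)), i) divides j. Since b divides j, lcm(lcm(lcm(r, lcm(v, g)), i), b) divides j.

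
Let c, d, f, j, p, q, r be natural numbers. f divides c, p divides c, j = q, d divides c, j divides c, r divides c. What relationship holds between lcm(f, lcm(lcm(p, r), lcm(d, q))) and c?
lcm(f, lcm(lcm(p, r), lcm(d, q))) divides c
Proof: p divides c and r divides c, therefore lcm(p, r) divides c. j = q and j divides c, therefore q divides c. d divides c, so lcm(d, q) divides c. Since lcm(p, r) divides c, lcm(lcm(p, r), lcm(d, q)) divides c. f divides c, so lcm(f, lcm(lcm(p, r), lcm(d, q))) divides c.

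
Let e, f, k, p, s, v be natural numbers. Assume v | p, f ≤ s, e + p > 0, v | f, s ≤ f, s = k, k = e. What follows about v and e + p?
v ≤ e + p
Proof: s = k and k = e, so s = e. Since f ≤ s and s ≤ f, f = s. Since v | f, v | s. From s = e, v | e. Since v | p, v | e + p. Because e + p > 0, v ≤ e + p.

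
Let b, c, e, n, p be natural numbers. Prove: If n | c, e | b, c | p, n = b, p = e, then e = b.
n | c and c | p, hence n | p. p = e, so n | e. Since n = b, b | e. Since e | b, e = b.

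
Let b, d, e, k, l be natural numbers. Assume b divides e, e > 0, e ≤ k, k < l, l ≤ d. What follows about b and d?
b < d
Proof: b divides e and e > 0, so b ≤ e. e ≤ k, so b ≤ k. k < l and l ≤ d, therefore k < d. From b ≤ k, b < d.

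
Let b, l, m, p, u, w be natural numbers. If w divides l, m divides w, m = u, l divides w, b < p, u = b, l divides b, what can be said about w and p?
w < p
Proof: m = u and u = b, therefore m = b. Since m divides w, b divides w. l divides w and w divides l, therefore l = w. Because l divides b, w divides b. Since b divides w, b = w. Since b < p, w < p.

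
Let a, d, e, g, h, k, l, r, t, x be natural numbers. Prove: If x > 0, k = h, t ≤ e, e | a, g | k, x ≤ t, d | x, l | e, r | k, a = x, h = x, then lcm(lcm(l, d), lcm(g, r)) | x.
a = x and e | a, hence e | x. x > 0, so e ≤ x. x ≤ t and t ≤ e, thus x ≤ e. Since e ≤ x, e = x. l | e, so l | x. d | x, so lcm(l, d) | x. Since k = h and h = x, k = x. Because g | k and r | k, lcm(g, r) | k. k = x, so lcm(g, r) | x. Since lcm(l, d) | x, lcm(lcm(l, d), lcm(g, r)) | x.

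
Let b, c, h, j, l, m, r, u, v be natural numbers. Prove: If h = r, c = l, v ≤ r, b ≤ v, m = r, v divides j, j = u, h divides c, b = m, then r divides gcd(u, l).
Since b = m and m = r, b = r. b ≤ v, so r ≤ v. Because v ≤ r, v = r. j = u and v divides j, hence v divides u. v = r, so r divides u. c = l and h divides c, therefore h divides l. Since h = r, r divides l. Because r divides u, r divides gcd(u, l).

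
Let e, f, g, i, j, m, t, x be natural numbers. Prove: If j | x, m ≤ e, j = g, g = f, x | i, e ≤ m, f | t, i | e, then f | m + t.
j = g and g = f, thus j = f. j | x, so f | x. e ≤ m and m ≤ e, so e = m. x | i and i | e, hence x | e. e = m, so x | m. Since f | x, f | m. Since f | t, f | m + t.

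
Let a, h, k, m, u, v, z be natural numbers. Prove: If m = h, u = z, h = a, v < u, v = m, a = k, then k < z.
From m = h and h = a, m = a. Because a = k, m = k. u = z and v < u, thus v < z. v = m, so m < z. m = k, so k < z.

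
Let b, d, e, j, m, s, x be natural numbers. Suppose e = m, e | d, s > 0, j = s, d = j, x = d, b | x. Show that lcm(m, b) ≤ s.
Because d = j and j = s, d = s. e = m and e | d, hence m | d. x = d and b | x, thus b | d. Since m | d, lcm(m, b) | d. From d = s, lcm(m, b) | s. s > 0, so lcm(m, b) ≤ s.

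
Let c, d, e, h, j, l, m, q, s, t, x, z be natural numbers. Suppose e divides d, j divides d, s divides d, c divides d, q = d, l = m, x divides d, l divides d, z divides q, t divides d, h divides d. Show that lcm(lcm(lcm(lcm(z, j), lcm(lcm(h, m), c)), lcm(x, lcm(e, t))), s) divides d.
q = d and z divides q, therefore z divides d. Since j divides d, lcm(z, j) divides d. l = m and l divides d, so m divides d. h divides d, so lcm(h, m) divides d. c divides d, so lcm(lcm(h, m), c) divides d. lcm(z, j) divides d, so lcm(lcm(z, j), lcm(lcm(h, m), c)) divides d. Since e divides d and t divides d, lcm(e, t) divides d. x divides d, so lcm(x, lcm(e, t)) divides d. lcm(lcm(z, j), lcm(lcm(h, m), c)) divides d, so lcm(lcm(lcm(z, j), lcm(lcm(h, m), c)), lcm(x, lcm(e, t))) divides d. s divides d, so lcm(lcm(lcm(lcm(z, j), lcm(lcm(h, m), c)), lcm(x, lcm(e, t))), s) divides d.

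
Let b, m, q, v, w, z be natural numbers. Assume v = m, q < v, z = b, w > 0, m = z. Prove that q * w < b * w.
From m = z and z = b, m = b. v = m and q < v, therefore q < m. m = b, so q < b. Since w > 0, by multiplying by a positive, q * w < b * w.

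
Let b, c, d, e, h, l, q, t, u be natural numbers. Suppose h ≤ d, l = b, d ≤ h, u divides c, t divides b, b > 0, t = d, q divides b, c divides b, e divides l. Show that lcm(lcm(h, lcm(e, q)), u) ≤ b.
d ≤ h and h ≤ d, hence d = h. Because t = d and t divides b, d divides b. d = h, so h divides b. l = b and e divides l, so e divides b. Since q divides b, lcm(e, q) divides b. Since h divides b, lcm(h, lcm(e, q)) divides b. From u divides c and c divides b, u divides b. lcm(h, lcm(e, q)) divides b, so lcm(lcm(h, lcm(e, q)), u) divides b. b > 0, so lcm(lcm(h, lcm(e, q)), u) ≤ b.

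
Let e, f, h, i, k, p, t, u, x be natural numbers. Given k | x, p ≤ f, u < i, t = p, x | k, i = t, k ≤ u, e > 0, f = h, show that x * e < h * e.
k | x and x | k, so k = x. Because i = t and u < i, u < t. t = p, so u < p. Because k ≤ u, k < p. f = h and p ≤ f, therefore p ≤ h. Because k < p, k < h. k = x, so x < h. From e > 0, x * e < h * e.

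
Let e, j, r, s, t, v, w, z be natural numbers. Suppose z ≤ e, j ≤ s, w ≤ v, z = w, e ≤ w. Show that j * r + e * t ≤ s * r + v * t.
j ≤ s. By multiplying by a non-negative, j * r ≤ s * r. z = w and z ≤ e, hence w ≤ e. Since e ≤ w, w = e. From w ≤ v, e ≤ v. By multiplying by a non-negative, e * t ≤ v * t. j * r ≤ s * r, so j * r + e * t ≤ s * r + v * t.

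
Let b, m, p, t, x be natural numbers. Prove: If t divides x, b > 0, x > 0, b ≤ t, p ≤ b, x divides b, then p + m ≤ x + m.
Because t divides x and x > 0, t ≤ x. b ≤ t, so b ≤ x. x divides b and b > 0, so x ≤ b. b ≤ x, so b = x. p ≤ b, so p ≤ x. Then p + m ≤ x + m.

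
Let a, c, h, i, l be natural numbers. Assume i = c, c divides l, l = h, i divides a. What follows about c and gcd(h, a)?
c divides gcd(h, a)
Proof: l = h and c divides l, so c divides h. Because i = c and i divides a, c divides a. c divides h, so c divides gcd(h, a).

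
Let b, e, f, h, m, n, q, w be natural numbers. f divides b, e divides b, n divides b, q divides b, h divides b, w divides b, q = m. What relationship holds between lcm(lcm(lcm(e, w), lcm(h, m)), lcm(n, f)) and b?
lcm(lcm(lcm(e, w), lcm(h, m)), lcm(n, f)) divides b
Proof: e divides b and w divides b, thus lcm(e, w) divides b. q = m and q divides b, thus m divides b. h divides b, so lcm(h, m) divides b. lcm(e, w) divides b, so lcm(lcm(e, w), lcm(h, m)) divides b. From n divides b and f divides b, lcm(n, f) divides b. Since lcm(lcm(e, w), lcm(h, m)) divides b, lcm(lcm(lcm(e, w), lcm(h, m)), lcm(n, f)) divides b.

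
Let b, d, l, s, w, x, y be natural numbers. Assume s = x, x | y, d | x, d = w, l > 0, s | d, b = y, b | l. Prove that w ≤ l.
From s = x and s | d, x | d. Since d | x, x = d. d = w, so x = w. b = y and b | l, so y | l. x | y, so x | l. Since l > 0, x ≤ l. Since x = w, w ≤ l.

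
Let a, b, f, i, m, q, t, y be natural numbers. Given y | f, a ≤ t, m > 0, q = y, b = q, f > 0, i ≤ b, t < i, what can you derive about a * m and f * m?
a * m < f * m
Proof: b = q and q = y, thus b = y. t < i and i ≤ b, so t < b. From a ≤ t, a < b. b = y, so a < y. From y | f and f > 0, y ≤ f. a < y, so a < f. Because m > 0, a * m < f * m.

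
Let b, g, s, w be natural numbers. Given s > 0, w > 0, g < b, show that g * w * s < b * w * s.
g < b and w > 0. By multiplying by a positive, g * w < b * w. Since s > 0, by multiplying by a positive, g * w * s < b * w * s.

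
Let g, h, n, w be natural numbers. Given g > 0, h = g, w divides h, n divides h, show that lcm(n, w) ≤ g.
From n divides h and w divides h, lcm(n, w) divides h. h = g, so lcm(n, w) divides g. g > 0, so lcm(n, w) ≤ g.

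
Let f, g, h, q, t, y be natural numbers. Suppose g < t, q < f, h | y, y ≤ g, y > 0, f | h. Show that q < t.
Since f | h and h | y, f | y. Since y > 0, f ≤ y. q < f, so q < y. y ≤ g and g < t, so y < t. q < y, so q < t.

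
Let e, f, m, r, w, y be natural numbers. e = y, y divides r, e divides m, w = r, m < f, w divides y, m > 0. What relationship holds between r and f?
r < f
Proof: w = r and w divides y, so r divides y. y divides r, so y = r. Since e = y, e = r. Since e divides m, r divides m. Since m > 0, r ≤ m. Since m < f, r < f.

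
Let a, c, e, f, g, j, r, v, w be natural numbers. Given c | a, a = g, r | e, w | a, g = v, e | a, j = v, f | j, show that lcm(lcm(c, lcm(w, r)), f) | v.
a = g and g = v, therefore a = v. r | e and e | a, thus r | a. Since w | a, lcm(w, r) | a. Since c | a, lcm(c, lcm(w, r)) | a. Because a = v, lcm(c, lcm(w, r)) | v. Because j = v and f | j, f | v. lcm(c, lcm(w, r)) | v, so lcm(lcm(c, lcm(w, r)), f) | v.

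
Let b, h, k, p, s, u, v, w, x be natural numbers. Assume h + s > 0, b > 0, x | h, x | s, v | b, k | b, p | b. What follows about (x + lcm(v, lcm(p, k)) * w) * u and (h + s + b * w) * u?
(x + lcm(v, lcm(p, k)) * w) * u ≤ (h + s + b * w) * u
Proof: x | h and x | s, thus x | h + s. h + s > 0, so x ≤ h + s. p | b and k | b, hence lcm(p, k) | b. Because v | b, lcm(v, lcm(p, k)) | b. Since b > 0, lcm(v, lcm(p, k)) ≤ b. Then lcm(v, lcm(p, k)) * w ≤ b * w. Since x ≤ h + s, x + lcm(v, lcm(p, k)) * w ≤ h + s + b * w. Then (x + lcm(v, lcm(p, k)) * w) * u ≤ (h + s + b * w) * u.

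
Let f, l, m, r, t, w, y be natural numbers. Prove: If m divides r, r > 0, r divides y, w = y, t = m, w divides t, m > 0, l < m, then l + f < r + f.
m divides r and r > 0, thus m ≤ r. t = m and w divides t, hence w divides m. w = y, so y divides m. Since r divides y, r divides m. Since m > 0, r ≤ m. Since m ≤ r, m = r. l < m, so l < r. Then l + f < r + f.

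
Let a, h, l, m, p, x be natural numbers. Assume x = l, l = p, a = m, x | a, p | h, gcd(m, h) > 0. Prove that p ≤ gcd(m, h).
Because x = l and l = p, x = p. a = m and x | a, therefore x | m. Since x = p, p | m. p | h, so p | gcd(m, h). gcd(m, h) > 0, so p ≤ gcd(m, h).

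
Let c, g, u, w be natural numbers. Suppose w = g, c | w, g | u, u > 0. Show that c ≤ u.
w = g and c | w, hence c | g. Since g | u, c | u. u > 0, so c ≤ u.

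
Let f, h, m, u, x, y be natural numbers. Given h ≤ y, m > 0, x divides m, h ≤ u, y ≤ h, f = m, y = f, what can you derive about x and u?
x ≤ u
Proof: x divides m and m > 0, hence x ≤ m. h ≤ y and y ≤ h, so h = y. Since y = f, h = f. Since f = m, h = m. h ≤ u, so m ≤ u. Since x ≤ m, x ≤ u.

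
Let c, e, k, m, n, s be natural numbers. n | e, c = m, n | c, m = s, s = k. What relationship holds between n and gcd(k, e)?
n | gcd(k, e)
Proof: m = s and s = k, thus m = k. c = m and n | c, hence n | m. Since m = k, n | k. n | e, so n | gcd(k, e).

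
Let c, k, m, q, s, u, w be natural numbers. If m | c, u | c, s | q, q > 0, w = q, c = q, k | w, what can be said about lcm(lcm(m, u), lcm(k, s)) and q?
lcm(lcm(m, u), lcm(k, s)) ≤ q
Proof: m | c and u | c, hence lcm(m, u) | c. c = q, so lcm(m, u) | q. From w = q and k | w, k | q. Because s | q, lcm(k, s) | q. Since lcm(m, u) | q, lcm(lcm(m, u), lcm(k, s)) | q. Since q > 0, lcm(lcm(m, u), lcm(k, s)) ≤ q.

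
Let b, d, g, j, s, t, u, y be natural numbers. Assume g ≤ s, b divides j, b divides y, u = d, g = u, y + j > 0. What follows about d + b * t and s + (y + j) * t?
d + b * t ≤ s + (y + j) * t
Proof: g = u and u = d, so g = d. g ≤ s, so d ≤ s. b divides y and b divides j, hence b divides y + j. y + j > 0, so b ≤ y + j. By multiplying by a non-negative, b * t ≤ (y + j) * t. d ≤ s, so d + b * t ≤ s + (y + j) * t.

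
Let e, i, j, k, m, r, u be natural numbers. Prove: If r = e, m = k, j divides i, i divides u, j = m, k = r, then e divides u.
Since m = k and k = r, m = r. From r = e, m = e. Because j divides i and i divides u, j divides u. Since j = m, m divides u. Since m = e, e divides u.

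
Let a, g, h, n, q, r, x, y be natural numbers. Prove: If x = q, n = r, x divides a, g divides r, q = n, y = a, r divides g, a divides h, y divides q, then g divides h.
Because y = a and y divides q, a divides q. x = q and x divides a, so q divides a. a divides q, so a = q. q = n, so a = n. Since n = r, a = r. r divides g and g divides r, hence r = g. Since a = r, a = g. Since a divides h, g divides h.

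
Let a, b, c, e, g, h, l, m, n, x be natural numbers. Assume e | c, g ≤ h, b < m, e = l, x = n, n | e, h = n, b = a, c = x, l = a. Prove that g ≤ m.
Because c = x and e | c, e | x. Since x = n, e | n. n | e, so n = e. e = l, so n = l. Because l = a, n = a. h = n and g ≤ h, therefore g ≤ n. Since n = a, g ≤ a. b = a and b < m, so a < m. g ≤ a, so g < m. Then g ≤ m.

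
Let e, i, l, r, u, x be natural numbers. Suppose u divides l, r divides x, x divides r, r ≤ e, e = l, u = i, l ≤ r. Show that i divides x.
e = l and r ≤ e, so r ≤ l. Since l ≤ r, l = r. Because r divides x and x divides r, r = x. Since l = r, l = x. Because u = i and u divides l, i divides l. Since l = x, i divides x.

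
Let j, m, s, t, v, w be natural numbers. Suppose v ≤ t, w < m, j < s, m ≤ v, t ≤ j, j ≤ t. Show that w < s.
Since w < m and m ≤ v, w < v. From t ≤ j and j ≤ t, t = j. Since v ≤ t, v ≤ j. Since j < s, v < s. Since w < v, w < s.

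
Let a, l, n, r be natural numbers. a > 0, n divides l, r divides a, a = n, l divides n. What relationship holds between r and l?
r ≤ l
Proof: From n divides l and l divides n, n = l. Since a = n, a = l. r divides a and a > 0, so r ≤ a. a = l, so r ≤ l.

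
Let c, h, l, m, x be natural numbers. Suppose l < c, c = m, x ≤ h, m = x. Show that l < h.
c = m and l < c, thus l < m. Since m = x, l < x. Since x ≤ h, l < h.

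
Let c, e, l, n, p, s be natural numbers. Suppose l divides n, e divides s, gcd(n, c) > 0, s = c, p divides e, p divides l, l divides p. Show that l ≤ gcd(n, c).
p divides l and l divides p, hence p = l. p divides e, so l divides e. s = c and e divides s, thus e divides c. Since l divides e, l divides c. Since l divides n, l divides gcd(n, c). Since gcd(n, c) > 0, l ≤ gcd(n, c).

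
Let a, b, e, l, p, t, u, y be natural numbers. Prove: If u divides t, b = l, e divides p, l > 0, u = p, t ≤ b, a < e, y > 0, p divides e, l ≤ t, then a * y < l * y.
p divides e and e divides p, so p = e. u = p, so u = e. Because b = l and t ≤ b, t ≤ l. Since l ≤ t, t = l. From u divides t, u divides l. Since u = e, e divides l. l > 0, so e ≤ l. Since a < e, a < l. Combining with y > 0, by multiplying by a positive, a * y < l * y.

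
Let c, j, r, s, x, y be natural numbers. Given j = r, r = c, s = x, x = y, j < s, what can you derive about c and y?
c < y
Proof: j = r and r = c, so j = c. Because s = x and x = y, s = y. Since j < s, j < y. Since j = c, c < y.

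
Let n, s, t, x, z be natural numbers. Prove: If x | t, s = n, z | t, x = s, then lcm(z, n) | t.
x = s and x | t, so s | t. Because s = n, n | t. z | t, so lcm(z, n) | t.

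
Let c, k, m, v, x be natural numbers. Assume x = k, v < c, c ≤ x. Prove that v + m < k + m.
Because x = k and c ≤ x, c ≤ k. Since v < c, v < k. Then v + m < k + m.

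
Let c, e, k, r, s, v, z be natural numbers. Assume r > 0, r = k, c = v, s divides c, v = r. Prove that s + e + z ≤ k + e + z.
Because c = v and v = r, c = r. Since s divides c, s divides r. Since r > 0, s ≤ r. r = k, so s ≤ k. Then s + e ≤ k + e. Then s + e + z ≤ k + e + z.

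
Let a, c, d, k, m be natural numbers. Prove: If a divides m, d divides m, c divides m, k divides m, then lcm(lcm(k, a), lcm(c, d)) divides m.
k divides m and a divides m, thus lcm(k, a) divides m. Because c divides m and d divides m, lcm(c, d) divides m. lcm(k, a) divides m, so lcm(lcm(k, a), lcm(c, d)) divides m.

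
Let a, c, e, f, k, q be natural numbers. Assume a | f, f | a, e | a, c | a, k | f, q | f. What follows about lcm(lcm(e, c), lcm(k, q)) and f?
lcm(lcm(e, c), lcm(k, q)) | f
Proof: a | f and f | a, hence a = f. e | a and c | a, therefore lcm(e, c) | a. Since a = f, lcm(e, c) | f. k | f and q | f, therefore lcm(k, q) | f. Since lcm(e, c) | f, lcm(lcm(e, c), lcm(k, q)) | f.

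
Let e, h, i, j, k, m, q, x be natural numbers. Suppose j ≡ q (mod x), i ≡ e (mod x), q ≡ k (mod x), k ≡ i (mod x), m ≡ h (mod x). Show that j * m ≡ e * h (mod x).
j ≡ q (mod x) and q ≡ k (mod x), therefore j ≡ k (mod x). Since k ≡ i (mod x), j ≡ i (mod x). i ≡ e (mod x), so j ≡ e (mod x). Since m ≡ h (mod x), j * m ≡ e * h (mod x).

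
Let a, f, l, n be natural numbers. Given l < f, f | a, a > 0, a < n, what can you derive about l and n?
l < n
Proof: f | a and a > 0, so f ≤ a. Since l < f, l < a. Since a < n, l < n.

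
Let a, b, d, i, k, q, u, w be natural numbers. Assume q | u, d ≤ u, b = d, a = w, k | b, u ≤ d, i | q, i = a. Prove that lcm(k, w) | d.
From b = d and k | b, k | d. From i = a and a = w, i = w. u ≤ d and d ≤ u, therefore u = d. Because i | q and q | u, i | u. Because u = d, i | d. Since i = w, w | d. Since k | d, lcm(k, w) | d.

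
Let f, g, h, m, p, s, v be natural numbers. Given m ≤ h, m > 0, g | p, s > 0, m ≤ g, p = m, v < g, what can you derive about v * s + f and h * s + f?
v * s + f < h * s + f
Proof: Because p = m and g | p, g | m. Since m > 0, g ≤ m. m ≤ g, so g = m. Since v < g, v < m. m ≤ h, so v < h. Since s > 0, v * s < h * s. Then v * s + f < h * s + f.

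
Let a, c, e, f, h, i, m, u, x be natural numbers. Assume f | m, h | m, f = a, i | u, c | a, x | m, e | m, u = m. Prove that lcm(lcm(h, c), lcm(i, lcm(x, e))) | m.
f = a and f | m, so a | m. Since c | a, c | m. h | m, so lcm(h, c) | m. Since u = m and i | u, i | m. Because x | m and e | m, lcm(x, e) | m. i | m, so lcm(i, lcm(x, e)) | m. Since lcm(h, c) | m, lcm(lcm(h, c), lcm(i, lcm(x, e))) | m.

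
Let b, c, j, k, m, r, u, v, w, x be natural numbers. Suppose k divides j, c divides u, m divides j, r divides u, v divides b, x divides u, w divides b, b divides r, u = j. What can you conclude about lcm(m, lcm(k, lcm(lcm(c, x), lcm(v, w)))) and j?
lcm(m, lcm(k, lcm(lcm(c, x), lcm(v, w)))) divides j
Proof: Because c divides u and x divides u, lcm(c, x) divides u. v divides b and w divides b, therefore lcm(v, w) divides b. b divides r, so lcm(v, w) divides r. Since r divides u, lcm(v, w) divides u. lcm(c, x) divides u, so lcm(lcm(c, x), lcm(v, w)) divides u. u = j, so lcm(lcm(c, x), lcm(v, w)) divides j. Since k divides j, lcm(k, lcm(lcm(c, x), lcm(v, w))) divides j. Since m divides j, lcm(m, lcm(k, lcm(lcm(c, x), lcm(v, w)))) divides j.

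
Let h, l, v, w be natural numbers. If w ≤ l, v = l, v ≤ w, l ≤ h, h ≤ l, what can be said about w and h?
w = h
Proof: From v = l and v ≤ w, l ≤ w. Since w ≤ l, w = l. l ≤ h and h ≤ l, hence l = h. Since w = l, w = h.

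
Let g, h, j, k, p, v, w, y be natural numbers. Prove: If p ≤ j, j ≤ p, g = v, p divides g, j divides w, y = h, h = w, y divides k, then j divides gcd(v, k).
Since p ≤ j and j ≤ p, p = j. Since g = v and p divides g, p divides v. Since p = j, j divides v. y = h and h = w, so y = w. Since y divides k, w divides k. j divides w, so j divides k. Because j divides v, j divides gcd(v, k).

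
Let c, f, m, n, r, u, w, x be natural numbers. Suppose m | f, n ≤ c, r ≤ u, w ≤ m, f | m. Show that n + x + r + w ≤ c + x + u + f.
n ≤ c, hence n + x ≤ c + x. Since r ≤ u, n + x + r ≤ c + x + u. Since m | f and f | m, m = f. Because w ≤ m, w ≤ f. From n + x + r ≤ c + x + u, n + x + r + w ≤ c + x + u + f.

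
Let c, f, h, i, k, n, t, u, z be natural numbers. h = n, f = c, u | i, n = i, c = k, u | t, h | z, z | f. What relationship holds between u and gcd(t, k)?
u | gcd(t, k)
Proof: Because h = n and h | z, n | z. n = i, so i | z. Since u | i, u | z. f = c and z | f, so z | c. c = k, so z | k. Since u | z, u | k. Since u | t, u | gcd(t, k).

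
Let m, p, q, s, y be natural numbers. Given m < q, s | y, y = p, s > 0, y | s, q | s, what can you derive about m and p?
m < p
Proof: From s | y and y | s, s = y. q | s and s > 0, so q ≤ s. Since s = y, q ≤ y. Since m < q, m < y. Since y = p, m < p.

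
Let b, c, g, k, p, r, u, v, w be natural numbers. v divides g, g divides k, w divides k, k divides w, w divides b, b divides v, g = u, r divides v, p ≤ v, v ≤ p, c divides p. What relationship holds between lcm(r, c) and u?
lcm(r, c) divides u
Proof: w divides k and k divides w, therefore w = k. Since w divides b, k divides b. g divides k, so g divides b. Since b divides v, g divides v. Since v divides g, v = g. g = u, so v = u. Since p ≤ v and v ≤ p, p = v. c divides p, so c divides v. r divides v, so lcm(r, c) divides v. From v = u, lcm(r, c) divides u.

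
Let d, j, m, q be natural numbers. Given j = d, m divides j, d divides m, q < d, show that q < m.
j = d and m divides j, so m divides d. d divides m, so d = m. Since q < d, q < m.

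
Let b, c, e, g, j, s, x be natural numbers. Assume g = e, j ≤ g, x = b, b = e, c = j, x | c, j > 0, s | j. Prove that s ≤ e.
g = e and j ≤ g, thus j ≤ e. From x = b and b = e, x = e. c = j and x | c, therefore x | j. Since x = e, e | j. Since j > 0, e ≤ j. Since j ≤ e, j = e. s | j and j > 0, hence s ≤ j. Since j = e, s ≤ e.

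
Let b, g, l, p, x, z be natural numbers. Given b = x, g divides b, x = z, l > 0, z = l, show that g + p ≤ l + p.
b = x and x = z, so b = z. z = l, so b = l. Since g divides b, g divides l. l > 0, so g ≤ l. Then g + p ≤ l + p.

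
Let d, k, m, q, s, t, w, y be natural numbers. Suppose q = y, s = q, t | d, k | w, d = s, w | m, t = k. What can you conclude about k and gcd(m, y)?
k | gcd(m, y)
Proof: k | w and w | m, hence k | m. t = k and t | d, so k | d. d = s, so k | s. s = q, so k | q. From q = y, k | y. Since k | m, k | gcd(m, y).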